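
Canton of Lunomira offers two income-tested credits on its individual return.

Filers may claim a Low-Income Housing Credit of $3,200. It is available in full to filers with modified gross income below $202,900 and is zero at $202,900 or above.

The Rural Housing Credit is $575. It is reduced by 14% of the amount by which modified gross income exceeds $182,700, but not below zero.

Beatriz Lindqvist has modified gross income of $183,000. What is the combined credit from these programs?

Low-Income Housing Credit: $183,000 is below the $202,900 cutoff, so the full $3,200 applies.
Rural Housing Credit: 14% of the $300 excess over $182,700 is $42; credit = $575 − $42 = $533.
Total: $3,200 + $533 = $3,733.

$3,733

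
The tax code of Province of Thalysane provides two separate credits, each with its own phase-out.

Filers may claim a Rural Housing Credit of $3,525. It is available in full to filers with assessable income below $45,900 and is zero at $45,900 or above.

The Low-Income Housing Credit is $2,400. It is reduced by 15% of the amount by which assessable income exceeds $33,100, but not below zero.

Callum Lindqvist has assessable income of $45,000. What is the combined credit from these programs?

Rural Housing Credit: $45,000 is below the $45,900 cutoff, so the full $3,525 applies.
Low-Income Housing Credit: 15% of the $11,900 excess over $33,100 is $1,785; credit = $2,400 − $1,785 = $615.
Total: $3,525 + $615 = $4,140.

$4,140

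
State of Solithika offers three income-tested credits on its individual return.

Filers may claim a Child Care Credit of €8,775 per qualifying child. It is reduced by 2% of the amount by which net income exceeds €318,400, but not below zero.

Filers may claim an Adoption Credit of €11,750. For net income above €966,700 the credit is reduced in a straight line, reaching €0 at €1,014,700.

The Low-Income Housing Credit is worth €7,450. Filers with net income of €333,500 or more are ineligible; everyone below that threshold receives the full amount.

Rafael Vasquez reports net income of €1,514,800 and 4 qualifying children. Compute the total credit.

€11,172

Child Care Credit: base = 4 × €8,775 = €35,100. 2% of the €1,196,400 excess over €318,400 is €23,928; credit = €35,100 − €23,928 = €11,172.
Adoption Credit: €1,514,800 is at or above €1,014,700, so the credit is €0.
Low-Income Housing Credit: €1,514,800 meets or exceeds the €333,500 cutoff, so the credit is €0.
Total: €11,172 + €0 + €0 = €11,172.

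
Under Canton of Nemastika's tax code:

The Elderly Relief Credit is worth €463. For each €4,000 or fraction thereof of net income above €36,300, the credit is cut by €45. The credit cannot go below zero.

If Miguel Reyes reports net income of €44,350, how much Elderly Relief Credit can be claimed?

Elderly Relief Credit: income exceeds €36,300 by €8,050, which is 3 full-or-partial €4,000 increments; reduction = 3 × €45 = €135, leaving €328.

€328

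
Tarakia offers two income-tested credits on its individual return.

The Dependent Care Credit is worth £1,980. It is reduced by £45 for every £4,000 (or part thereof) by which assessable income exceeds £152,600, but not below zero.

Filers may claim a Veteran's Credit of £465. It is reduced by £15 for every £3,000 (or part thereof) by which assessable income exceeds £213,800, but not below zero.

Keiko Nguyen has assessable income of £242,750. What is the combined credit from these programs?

Dependent Care Credit: income exceeds £152,600 by £90,150, which is 23 full-or-partial £4,000 increments; reduction = 23 × £45 = £1,035, leaving £945.
Veteran's Credit: income exceeds £213,800 by £28,950, which is 10 full-or-partial £3,000 increments; reduction = 10 × £15 = £150, leaving £315.
Total: £945 + £315 = £1,260.

£1,260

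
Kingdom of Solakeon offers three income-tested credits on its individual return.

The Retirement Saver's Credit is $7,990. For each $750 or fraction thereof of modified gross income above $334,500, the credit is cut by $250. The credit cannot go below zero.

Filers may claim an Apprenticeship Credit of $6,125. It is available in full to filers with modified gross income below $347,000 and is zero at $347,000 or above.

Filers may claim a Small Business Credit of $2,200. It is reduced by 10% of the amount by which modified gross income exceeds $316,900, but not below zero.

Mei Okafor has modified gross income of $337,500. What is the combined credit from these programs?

Retirement Saver's Credit: income exceeds $334,500 by $3,000, which is 4 full-or-partial $750 increments; reduction = 4 × $250 = $1,000, leaving $6,990.
Apprenticeship Credit: $337,500 is below the $347,000 cutoff, so the full $6,125 applies.
Small Business Credit: 10% of the $20,600 excess over $316,900 is $2,060; credit = $2,200 − $2,060 = $140.
Total: $6,990 + $6,125 + $140 = $13,255.

$13,255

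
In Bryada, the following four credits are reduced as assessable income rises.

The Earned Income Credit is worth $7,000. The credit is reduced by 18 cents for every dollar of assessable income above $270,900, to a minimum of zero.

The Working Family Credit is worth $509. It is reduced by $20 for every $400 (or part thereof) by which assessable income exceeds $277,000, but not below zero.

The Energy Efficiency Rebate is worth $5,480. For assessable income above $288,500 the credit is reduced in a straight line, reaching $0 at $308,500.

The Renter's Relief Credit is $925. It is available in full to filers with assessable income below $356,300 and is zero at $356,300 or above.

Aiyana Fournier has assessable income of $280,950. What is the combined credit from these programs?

Earned Income Credit: 18% of the $10,050 excess over $270,900 is $1,809; credit = $7,000 − $1,809 = $5,191.
Working Family Credit: income exceeds $277,000 by $3,950, which is 10 full-or-partial $400 increments; reduction = 10 × $20 = $200, leaving $309.
Energy Efficiency Rebate: $280,950 is at or below the $288,500 threshold, so the full $5,480 applies.
Renter's Relief Credit: $280,950 is below the $356,300 cutoff, so the full $925 applies.
Total: $5,191 + $309 + $5,480 + $925 = $11,905.

$11,905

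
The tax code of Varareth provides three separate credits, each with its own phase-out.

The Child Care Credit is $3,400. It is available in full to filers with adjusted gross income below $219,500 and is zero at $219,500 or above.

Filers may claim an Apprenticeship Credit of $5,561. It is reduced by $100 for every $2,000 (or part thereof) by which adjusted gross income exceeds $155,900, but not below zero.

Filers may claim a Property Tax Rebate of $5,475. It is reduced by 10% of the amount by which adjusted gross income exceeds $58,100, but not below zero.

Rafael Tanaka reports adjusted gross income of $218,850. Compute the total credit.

Child Care Credit: $218,850 is below the $219,500 cutoff, so the full $3,400 applies.
Apprenticeship Credit: income exceeds $155,900 by $62,950, which is 32 full-or-partial $2,000 increments; reduction = 32 × $100 = $3,200, leaving $2,361.
Property Tax Rebate: 10% of the $160,750 excess over $58,100 is $16,075 ≥ base, so the credit is $0.
Total: $3,400 + $2,361 + $0 = $5,761.

$5,761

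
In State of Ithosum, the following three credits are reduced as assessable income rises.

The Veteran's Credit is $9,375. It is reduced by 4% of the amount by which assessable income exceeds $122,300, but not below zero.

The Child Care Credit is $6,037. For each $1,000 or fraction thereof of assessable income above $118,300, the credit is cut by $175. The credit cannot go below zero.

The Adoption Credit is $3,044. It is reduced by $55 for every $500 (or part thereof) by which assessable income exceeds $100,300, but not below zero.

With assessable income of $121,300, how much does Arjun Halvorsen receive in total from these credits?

$15,621

Veteran's Credit: $121,300 is at or below the $122,300 threshold, so the full $9,375 applies.
Child Care Credit: income exceeds $118,300 by $3,000, which is 3 full-or-partial $1,000 increments; reduction = 3 × $175 = $525, leaving $5,512.
Adoption Credit: income exceeds $100,300 by $21,000, which is 42 full-or-partial $500 increments; reduction = 42 × $55 = $2,310, leaving $734.
Total: $9,375 + $5,512 + $734 = $15,621.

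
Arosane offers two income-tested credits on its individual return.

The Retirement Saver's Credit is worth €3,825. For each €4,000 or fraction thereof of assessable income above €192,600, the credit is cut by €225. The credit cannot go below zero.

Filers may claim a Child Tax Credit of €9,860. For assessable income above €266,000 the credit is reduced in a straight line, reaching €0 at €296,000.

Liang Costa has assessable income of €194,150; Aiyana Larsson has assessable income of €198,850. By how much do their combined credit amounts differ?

€225

Liang (€194,150): Retirement Saver's Credit: income exceeds €192,600 by €1,550, which is 1 full-or-partial €4,000 increment; reduction = 1 × €225 = €225, leaving €3,600. Child Tax Credit: €194,150 is at or below the €266,000 threshold, so the full €9,860 applies. total €3,600 + €9,860 = €13,460
Aiyana (€198,850): Retirement Saver's Credit: income exceeds €192,600 by €6,250, which is 2 full-or-partial €4,000 increments; reduction = 2 × €225 = €450, leaving €3,375. Child Tax Credit: €198,850 is at or below the €266,000 threshold, so the full €9,860 applies. total €3,375 + €9,860 = €13,235
Difference: |€13,460 − €13,235| = €225.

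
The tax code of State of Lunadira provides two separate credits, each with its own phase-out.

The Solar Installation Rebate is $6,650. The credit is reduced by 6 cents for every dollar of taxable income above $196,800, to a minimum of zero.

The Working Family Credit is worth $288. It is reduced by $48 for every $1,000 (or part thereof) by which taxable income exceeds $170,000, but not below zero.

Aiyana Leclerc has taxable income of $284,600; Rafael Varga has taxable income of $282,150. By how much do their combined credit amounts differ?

Aiyana ($284,600): Solar Installation Rebate: 6% of the $87,800 excess over $196,800 is $5,268; credit = $6,650 − $5,268 = $1,382. Working Family Credit: income exceeds $170,000 by $114,600 → 115 increments × $48 = $5,520 ≥ base, so the credit is $0. total $1,382 + $0 = $1,382
Rafael ($282,150): Solar Installation Rebate: 6% of the $85,350 excess over $196,800 is $5,121; credit = $6,650 − $5,121 = $1,529. Working Family Credit: income exceeds $170,000 by $112,150 → 113 increments × $48 = $5,424 ≥ base, so the credit is $0. total $1,529 + $0 = $1,529
Difference: |$1,382 − $1,529| = $147.

$147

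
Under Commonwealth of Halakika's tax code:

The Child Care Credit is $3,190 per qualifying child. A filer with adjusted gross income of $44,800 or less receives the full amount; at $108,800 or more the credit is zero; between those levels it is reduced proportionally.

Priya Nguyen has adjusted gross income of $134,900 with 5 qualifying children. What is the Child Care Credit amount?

Child Care Credit: base = 5 × $3,190 = $15,950. $134,900 is at or above $108,800, so the credit is $0.

$0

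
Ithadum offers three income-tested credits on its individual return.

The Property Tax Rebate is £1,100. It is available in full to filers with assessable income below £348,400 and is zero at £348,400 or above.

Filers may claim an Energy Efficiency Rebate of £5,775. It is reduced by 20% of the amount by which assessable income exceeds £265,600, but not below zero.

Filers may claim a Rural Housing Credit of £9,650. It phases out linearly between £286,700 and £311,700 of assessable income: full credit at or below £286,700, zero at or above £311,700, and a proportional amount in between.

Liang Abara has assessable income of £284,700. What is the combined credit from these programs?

£12,705

Property Tax Rebate: £284,700 is below the £348,400 cutoff, so the full £1,100 applies.
Energy Efficiency Rebate: 20% of the £19,100 excess over £265,600 is £3,820; credit = £5,775 − £3,820 = £1,955.
Rural Housing Credit: £284,700 is at or below the £286,700 threshold, so the full £9,650 applies.
Total: £1,100 + £1,955 + £9,650 = £12,705.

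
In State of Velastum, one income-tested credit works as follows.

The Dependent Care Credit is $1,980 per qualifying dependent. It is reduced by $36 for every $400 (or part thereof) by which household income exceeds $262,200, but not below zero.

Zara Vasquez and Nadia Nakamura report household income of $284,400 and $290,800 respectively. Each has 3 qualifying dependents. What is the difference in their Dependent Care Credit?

$576

Zara ($284,400): Dependent Care Credit: base = 3 × $1,980 = $5,940. income exceeds $262,200 by $22,200, which is 56 full-or-partial $400 increments; reduction = 56 × $36 = $2,016, leaving $3,924.
Nadia ($290,800): Dependent Care Credit: base = 3 × $1,980 = $5,940. income exceeds $262,200 by $28,600, which is 72 full-or-partial $400 increments; reduction = 72 × $36 = $2,592, leaving $3,348.
Difference: |$3,924 − $3,348| = $576.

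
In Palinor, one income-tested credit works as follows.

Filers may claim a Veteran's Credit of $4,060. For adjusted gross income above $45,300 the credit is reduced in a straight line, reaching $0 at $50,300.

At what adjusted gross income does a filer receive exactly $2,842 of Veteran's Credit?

$46,800

$2,842 is 2,842/4,060 of the full $4,060, so 1,218/4,060 of the $5,000 range has been used: income = $45,300 + $5,000 × 1,218/4,060 = $46,800.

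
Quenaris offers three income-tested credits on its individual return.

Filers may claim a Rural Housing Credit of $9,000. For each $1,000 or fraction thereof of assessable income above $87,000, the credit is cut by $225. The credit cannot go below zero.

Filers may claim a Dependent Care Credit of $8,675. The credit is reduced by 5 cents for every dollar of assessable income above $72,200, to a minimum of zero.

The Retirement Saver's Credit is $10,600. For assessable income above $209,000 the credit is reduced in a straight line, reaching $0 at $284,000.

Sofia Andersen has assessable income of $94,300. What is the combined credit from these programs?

Rural Housing Credit: income exceeds $87,000 by $7,300, which is 8 full-or-partial $1,000 increments; reduction = 8 × $225 = $1,800, leaving $7,200.
Dependent Care Credit: 5% of the $22,100 excess over $72,200 is $1,105; credit = $8,675 − $1,105 = $7,570.
Retirement Saver's Credit: $94,300 is at or below the $209,000 threshold, so the full $10,600 applies.
Total: $7,200 + $7,570 + $10,600 = $25,370.

$25,370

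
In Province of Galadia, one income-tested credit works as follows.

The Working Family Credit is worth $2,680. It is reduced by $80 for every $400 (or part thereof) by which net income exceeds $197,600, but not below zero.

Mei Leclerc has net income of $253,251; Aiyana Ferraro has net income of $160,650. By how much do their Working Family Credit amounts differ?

$2,680

Mei ($253,251): Working Family Credit: income exceeds $197,600 by $55,651 → 140 increments × $80 = $11,200 ≥ base, so the credit is $0.
Aiyana ($160,650): Working Family Credit: $160,650 is at or below the $197,600 threshold, so the full $2,680 applies.
Difference: |$0 − $2,680| = $2,680.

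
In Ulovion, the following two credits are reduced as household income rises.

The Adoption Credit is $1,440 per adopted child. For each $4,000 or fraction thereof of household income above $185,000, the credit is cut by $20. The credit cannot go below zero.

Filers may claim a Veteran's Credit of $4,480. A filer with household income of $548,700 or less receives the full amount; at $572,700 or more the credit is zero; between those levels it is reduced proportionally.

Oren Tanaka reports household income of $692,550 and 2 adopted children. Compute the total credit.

$340

Adoption Credit: base = 2 × $1,440 = $2,880. income exceeds $185,000 by $507,550, which is 127 full-or-partial $4,000 increments; reduction = 127 × $20 = $2,540, leaving $340.
Veteran's Credit: $692,550 is at or above $572,700, so the credit is $0.
Total: $340 + $0 = $340.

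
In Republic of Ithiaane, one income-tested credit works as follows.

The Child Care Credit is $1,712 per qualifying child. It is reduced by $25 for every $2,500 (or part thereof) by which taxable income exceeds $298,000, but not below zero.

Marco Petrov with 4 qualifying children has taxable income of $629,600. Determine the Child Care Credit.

$3,523

Child Care Credit: base = 4 × $1,712 = $6,848. income exceeds $298,000 by $331,600, which is 133 full-or-partial $2,500 increments; reduction = 133 × $25 = $3,325, leaving $3,523.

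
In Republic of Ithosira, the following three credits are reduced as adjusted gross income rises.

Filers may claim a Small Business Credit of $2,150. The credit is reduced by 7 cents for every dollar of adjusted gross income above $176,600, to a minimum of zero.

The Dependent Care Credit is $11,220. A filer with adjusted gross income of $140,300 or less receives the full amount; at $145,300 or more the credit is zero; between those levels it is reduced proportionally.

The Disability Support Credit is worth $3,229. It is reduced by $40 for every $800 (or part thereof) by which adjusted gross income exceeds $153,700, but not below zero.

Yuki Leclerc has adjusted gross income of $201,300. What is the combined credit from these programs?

$1,250

Small Business Credit: 7% of the $24,700 excess over $176,600 is $1,729; credit = $2,150 − $1,729 = $421.
Dependent Care Credit: $201,300 is at or above $145,300, so the credit is $0.
Disability Support Credit: income exceeds $153,700 by $47,600, which is 60 full-or-partial $800 increments; reduction = 60 × $40 = $2,400, leaving $829.
Total: $421 + $0 + $829 = $1,250.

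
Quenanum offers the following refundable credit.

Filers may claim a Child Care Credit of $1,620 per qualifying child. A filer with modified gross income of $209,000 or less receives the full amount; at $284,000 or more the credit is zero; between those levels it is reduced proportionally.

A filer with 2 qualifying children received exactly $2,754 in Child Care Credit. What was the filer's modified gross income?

$220,250

Full credit = 2 × $1,620 = $3,240.
$2,754 is 2,754/3,240 of the full $3,240, so 486/3,240 of the $75,000 range has been used: income = $209,000 + $75,000 × 486/3,240 = $220,250.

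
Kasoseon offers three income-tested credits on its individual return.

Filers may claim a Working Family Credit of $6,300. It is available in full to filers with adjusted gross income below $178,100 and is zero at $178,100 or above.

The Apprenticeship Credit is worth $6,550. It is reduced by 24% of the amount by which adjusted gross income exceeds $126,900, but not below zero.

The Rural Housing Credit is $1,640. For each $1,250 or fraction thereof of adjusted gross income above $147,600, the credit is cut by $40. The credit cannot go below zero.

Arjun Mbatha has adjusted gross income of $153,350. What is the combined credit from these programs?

$7,942

Working Family Credit: $153,350 is below the $178,100 cutoff, so the full $6,300 applies.
Apprenticeship Credit: 24% of the $26,450 excess over $126,900 is $6,348; credit = $6,550 − $6,348 = $202.
Rural Housing Credit: income exceeds $147,600 by $5,750, which is 5 full-or-partial $1,250 increments; reduction = 5 × $40 = $200, leaving $1,440.
Total: $6,300 + $202 + $1,440 = $7,942.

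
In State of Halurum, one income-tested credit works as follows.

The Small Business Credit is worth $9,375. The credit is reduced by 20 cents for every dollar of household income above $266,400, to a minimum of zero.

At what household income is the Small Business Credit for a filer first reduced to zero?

The credit falls by 20% of each dollar above $266,400, so it reaches zero when the excess is $9,375 / 20% = $46,875: income = $266,400 + $46,875 = $313,275.

$313,275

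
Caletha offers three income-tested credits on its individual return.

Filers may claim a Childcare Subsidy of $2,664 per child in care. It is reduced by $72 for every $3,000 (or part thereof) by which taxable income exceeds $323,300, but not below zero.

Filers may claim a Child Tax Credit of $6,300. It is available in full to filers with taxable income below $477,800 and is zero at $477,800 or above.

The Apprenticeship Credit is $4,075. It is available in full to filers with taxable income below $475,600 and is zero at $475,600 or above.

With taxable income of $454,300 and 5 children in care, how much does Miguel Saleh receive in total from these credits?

Childcare Subsidy: base = 5 × $2,664 = $13,320. income exceeds $323,300 by $131,000, which is 44 full-or-partial $3,000 increments; reduction = 44 × $72 = $3,168, leaving $10,152.
Child Tax Credit: $454,300 is below the $477,800 cutoff, so the full $6,300 applies.
Apprenticeship Credit: $454,300 is below the $475,600 cutoff, so the full $4,075 applies.
Total: $10,152 + $6,300 + $4,075 = $20,527.

$20,527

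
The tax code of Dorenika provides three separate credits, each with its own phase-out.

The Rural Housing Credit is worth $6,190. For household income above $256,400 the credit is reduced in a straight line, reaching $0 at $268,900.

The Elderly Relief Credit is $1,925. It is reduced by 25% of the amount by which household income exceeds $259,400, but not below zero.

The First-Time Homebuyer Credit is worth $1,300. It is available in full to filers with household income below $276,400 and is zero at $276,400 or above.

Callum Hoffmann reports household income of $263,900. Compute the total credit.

Rural Housing Credit: $263,900 is $7,500 into a $12,500 phase-out range, leaving 5,000/12,500 of the credit: $6,190 × 5,000/12,500 = $2,476.
Elderly Relief Credit: 25% of the $4,500 excess over $259,400 is $1,125; credit = $1,925 − $1,125 = $800.
First-Time Homebuyer Credit: $263,900 is below the $276,400 cutoff, so the full $1,300 applies.
Total: $2,476 + $800 + $1,300 = $4,576.

$4,576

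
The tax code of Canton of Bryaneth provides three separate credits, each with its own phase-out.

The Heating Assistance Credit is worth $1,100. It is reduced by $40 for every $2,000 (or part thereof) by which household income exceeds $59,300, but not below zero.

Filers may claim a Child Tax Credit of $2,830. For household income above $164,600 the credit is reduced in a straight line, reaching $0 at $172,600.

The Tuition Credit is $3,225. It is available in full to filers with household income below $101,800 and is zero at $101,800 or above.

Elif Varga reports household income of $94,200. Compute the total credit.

Heating Assistance Credit: income exceeds $59,300 by $34,900, which is 18 full-or-partial $2,000 increments; reduction = 18 × $40 = $720, leaving $380.
Child Tax Credit: $94,200 is at or below the $164,600 threshold, so the full $2,830 applies.
Tuition Credit: $94,200 is below the $101,800 cutoff, so the full $3,225 applies.
Total: $380 + $2,830 + $3,225 = $6,435.

$6,435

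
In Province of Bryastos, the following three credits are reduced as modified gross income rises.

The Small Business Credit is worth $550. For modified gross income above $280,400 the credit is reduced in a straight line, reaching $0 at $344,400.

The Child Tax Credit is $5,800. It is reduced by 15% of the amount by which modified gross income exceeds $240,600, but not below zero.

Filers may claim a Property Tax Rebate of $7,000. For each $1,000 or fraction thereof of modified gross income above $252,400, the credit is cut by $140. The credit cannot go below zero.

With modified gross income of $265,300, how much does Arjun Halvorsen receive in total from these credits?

Small Business Credit: $265,300 is at or below the $280,400 threshold, so the full $550 applies.
Child Tax Credit: 15% of the $24,700 excess over $240,600 is $3,705; credit = $5,800 − $3,705 = $2,095.
Property Tax Rebate: income exceeds $252,400 by $12,900, which is 13 full-or-partial $1,000 increments; reduction = 13 × $140 = $1,820, leaving $5,180.
Total: $550 + $2,095 + $5,180 = $7,825.

$7,825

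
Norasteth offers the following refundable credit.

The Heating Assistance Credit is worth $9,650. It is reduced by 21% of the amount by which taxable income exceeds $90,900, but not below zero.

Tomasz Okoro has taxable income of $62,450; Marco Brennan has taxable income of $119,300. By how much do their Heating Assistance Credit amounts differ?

Tomasz ($62,450): Heating Assistance Credit: $62,450 is at or below the $90,900 threshold, so the full $9,650 applies.
Marco ($119,300): Heating Assistance Credit: 21% of the $28,400 excess over $90,900 is $5,964; credit = $9,650 − $5,964 = $3,686.
Difference: |$9,650 − $3,686| = $5,964.

$5,964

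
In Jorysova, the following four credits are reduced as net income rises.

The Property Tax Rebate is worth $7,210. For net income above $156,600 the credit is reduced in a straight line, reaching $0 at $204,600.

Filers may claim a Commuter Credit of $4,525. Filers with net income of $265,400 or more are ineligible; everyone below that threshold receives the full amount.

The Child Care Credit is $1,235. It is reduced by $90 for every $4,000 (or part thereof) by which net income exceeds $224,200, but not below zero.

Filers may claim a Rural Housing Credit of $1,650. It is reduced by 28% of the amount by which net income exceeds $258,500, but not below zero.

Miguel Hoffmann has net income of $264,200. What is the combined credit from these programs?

Property Tax Rebate: $264,200 is at or above $204,600, so the credit is $0.
Commuter Credit: $264,200 is below the $265,400 cutoff, so the full $4,525 applies.
Child Care Credit: income exceeds $224,200 by $40,000, which is 10 full-or-partial $4,000 increments; reduction = 10 × $90 = $900, leaving $335.
Rural Housing Credit: 28% of the $5,700 excess over $258,500 is $1,596; credit = $1,650 − $1,596 = $54.
Total: $0 + $4,525 + $335 + $54 = $4,914.

$4,914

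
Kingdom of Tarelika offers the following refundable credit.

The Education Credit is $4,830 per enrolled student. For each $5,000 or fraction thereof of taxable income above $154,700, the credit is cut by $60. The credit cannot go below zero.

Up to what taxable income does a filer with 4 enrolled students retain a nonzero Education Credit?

$1,759,700

Full credit = 4 × $4,830 = $19,320.
After 321 increments the reduction is 321 × $60 = $19,260, leaving $60; one more increment wipes it out. Increment 321 ends at excess 321 × $5,000 = $1,605,000, so the highest qualifying income is $154,700 + $1,605,000 = $1,759,700.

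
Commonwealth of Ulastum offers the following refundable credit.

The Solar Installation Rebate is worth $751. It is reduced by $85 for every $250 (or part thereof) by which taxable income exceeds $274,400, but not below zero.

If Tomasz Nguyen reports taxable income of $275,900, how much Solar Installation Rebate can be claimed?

Solar Installation Rebate: income exceeds $274,400 by $1,500, which is 6 full-or-partial $250 increments; reduction = 6 × $85 = $510, leaving $241.

$241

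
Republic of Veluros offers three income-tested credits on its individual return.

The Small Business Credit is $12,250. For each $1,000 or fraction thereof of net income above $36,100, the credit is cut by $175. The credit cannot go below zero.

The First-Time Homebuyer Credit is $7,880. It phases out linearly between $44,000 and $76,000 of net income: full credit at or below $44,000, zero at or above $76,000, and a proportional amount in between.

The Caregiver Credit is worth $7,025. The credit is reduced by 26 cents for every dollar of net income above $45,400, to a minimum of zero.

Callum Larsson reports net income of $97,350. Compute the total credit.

Small Business Credit: income exceeds $36,100 by $61,250, which is 62 full-or-partial $1,000 increments; reduction = 62 × $175 = $10,850, leaving $1,400.
First-Time Homebuyer Credit: $97,350 is at or above $76,000, so the credit is $0.
Caregiver Credit: 26% of the $51,950 excess over $45,400 is $13,507 ≥ base, so the credit is $0.
Total: $1,400 + $0 + $0 = $1,400.

$1,400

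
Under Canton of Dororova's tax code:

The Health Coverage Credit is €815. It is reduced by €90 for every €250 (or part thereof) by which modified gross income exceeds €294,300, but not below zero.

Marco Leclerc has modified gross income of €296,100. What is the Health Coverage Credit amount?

Health Coverage Credit: income exceeds €294,300 by €1,800, which is 8 full-or-partial €250 increments; reduction = 8 × €90 = €720, leaving €95.

€95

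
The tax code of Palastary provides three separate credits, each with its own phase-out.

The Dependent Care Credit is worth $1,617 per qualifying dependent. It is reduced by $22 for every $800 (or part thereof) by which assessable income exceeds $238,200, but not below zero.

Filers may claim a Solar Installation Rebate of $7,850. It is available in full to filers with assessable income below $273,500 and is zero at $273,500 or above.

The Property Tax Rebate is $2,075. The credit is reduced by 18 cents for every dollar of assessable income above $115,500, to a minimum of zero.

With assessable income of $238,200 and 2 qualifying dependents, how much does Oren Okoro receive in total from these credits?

$11,084

Dependent Care Credit: base = 2 × $1,617 = $3,234. $238,200 is at or below the $238,200 threshold, so the full $3,234 applies.
Solar Installation Rebate: $238,200 is below the $273,500 cutoff, so the full $7,850 applies.
Property Tax Rebate: 18% of the $122,700 excess over $115,500 is $22,086 ≥ base, so the credit is $0.
Total: $3,234 + $7,850 + $0 = $11,084.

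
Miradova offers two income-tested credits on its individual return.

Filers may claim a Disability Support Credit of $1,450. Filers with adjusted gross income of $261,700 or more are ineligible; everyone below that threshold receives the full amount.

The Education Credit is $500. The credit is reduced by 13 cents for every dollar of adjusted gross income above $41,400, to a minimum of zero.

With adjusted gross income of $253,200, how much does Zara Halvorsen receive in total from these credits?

$1,450

Disability Support Credit: $253,200 is below the $261,700 cutoff, so the full $1,450 applies.
Education Credit: 13% of the $211,800 excess over $41,400 is $27,534 ≥ base, so the credit is $0.
Total: $1,450 + $0 = $1,450.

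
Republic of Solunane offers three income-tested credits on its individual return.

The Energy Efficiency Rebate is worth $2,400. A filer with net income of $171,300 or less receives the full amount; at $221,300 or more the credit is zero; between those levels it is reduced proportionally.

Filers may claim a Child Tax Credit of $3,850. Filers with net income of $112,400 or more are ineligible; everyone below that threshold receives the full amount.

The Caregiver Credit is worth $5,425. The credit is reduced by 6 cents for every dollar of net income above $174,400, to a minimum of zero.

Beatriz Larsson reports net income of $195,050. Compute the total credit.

Energy Efficiency Rebate: $195,050 is $23,750 into a $50,000 phase-out range, leaving 26,250/50,000 of the credit: $2,400 × 26,250/50,000 = $1,260.
Child Tax Credit: $195,050 meets or exceeds the $112,400 cutoff, so the credit is $0.
Caregiver Credit: 6% of the $20,650 excess over $174,400 is $1,239; credit = $5,425 − $1,239 = $4,186.
Total: $1,260 + $0 + $4,186 = $5,446.

$5,446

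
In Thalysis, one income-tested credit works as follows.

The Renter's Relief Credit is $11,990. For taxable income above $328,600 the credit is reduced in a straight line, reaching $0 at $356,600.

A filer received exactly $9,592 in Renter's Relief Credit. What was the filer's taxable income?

$334,200

$9,592 is 9,592/11,990 of the full $11,990, so 2,398/11,990 of the $28,000 range has been used: income = $328,600 + $28,000 × 2,398/11,990 = $334,200.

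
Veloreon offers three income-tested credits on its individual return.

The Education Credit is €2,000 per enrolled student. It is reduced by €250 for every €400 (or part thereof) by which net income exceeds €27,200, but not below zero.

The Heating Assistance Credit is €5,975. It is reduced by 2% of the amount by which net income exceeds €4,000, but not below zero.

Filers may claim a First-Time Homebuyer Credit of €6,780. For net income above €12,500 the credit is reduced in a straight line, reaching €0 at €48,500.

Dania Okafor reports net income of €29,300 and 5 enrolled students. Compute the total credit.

€17,585

Education Credit: base = 5 × €2,000 = €10,000. income exceeds €27,200 by €2,100, which is 6 full-or-partial €400 increments; reduction = 6 × €250 = €1,500, leaving €8,500.
Heating Assistance Credit: 2% of the €25,300 excess over €4,000 is €506; credit = €5,975 − €506 = €5,469.
First-Time Homebuyer Credit: €29,300 is €16,800 into a €36,000 phase-out range, leaving 19,200/36,000 of the credit: €6,780 × 19,200/36,000 = €3,616.
Total: €8,500 + €5,469 + €3,616 = €17,585.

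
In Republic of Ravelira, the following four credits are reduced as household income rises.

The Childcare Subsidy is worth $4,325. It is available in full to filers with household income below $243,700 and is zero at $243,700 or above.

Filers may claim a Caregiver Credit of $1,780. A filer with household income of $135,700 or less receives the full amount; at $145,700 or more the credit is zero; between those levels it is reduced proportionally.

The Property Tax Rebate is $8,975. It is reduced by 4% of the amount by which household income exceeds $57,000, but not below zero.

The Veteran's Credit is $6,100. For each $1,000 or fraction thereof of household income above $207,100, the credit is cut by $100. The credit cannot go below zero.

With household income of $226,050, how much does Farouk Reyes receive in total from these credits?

Childcare Subsidy: $226,050 is below the $243,700 cutoff, so the full $4,325 applies.
Caregiver Credit: $226,050 is at or above $145,700, so the credit is $0.
Property Tax Rebate: 4% of the $169,050 excess over $57,000 is $6,762; credit = $8,975 − $6,762 = $2,213.
Veteran's Credit: income exceeds $207,100 by $18,950, which is 19 full-or-partial $1,000 increments; reduction = 19 × $100 = $1,900, leaving $4,200.
Total: $4,325 + $0 + $2,213 + $4,200 = $10,738.

$10,738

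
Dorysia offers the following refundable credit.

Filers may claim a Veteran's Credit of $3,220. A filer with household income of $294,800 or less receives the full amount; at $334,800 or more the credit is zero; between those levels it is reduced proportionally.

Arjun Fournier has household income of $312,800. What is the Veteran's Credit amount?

$1,771

Veteran's Credit: $312,800 is $18,000 into a $40,000 phase-out range, leaving 22,000/40,000 of the credit: $3,220 × 22,000/40,000 = $1,771.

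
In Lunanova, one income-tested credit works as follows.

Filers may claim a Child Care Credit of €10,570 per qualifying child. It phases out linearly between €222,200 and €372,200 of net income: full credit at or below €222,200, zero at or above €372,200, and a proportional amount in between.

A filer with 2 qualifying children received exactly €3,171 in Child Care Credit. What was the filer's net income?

Full credit = 2 × €10,570 = €21,140.
€3,171 is 3,171/21,140 of the full €21,140, so 17,969/21,140 of the €150,000 range has been used: income = €222,200 + €150,000 × 17,969/21,140 = €349,700.

€349,700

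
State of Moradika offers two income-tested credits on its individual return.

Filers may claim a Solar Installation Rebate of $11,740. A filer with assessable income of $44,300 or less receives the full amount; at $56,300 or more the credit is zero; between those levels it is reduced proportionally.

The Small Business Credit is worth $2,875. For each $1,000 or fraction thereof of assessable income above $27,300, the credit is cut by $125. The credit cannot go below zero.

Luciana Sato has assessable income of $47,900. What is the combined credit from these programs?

$8,468

Solar Installation Rebate: $47,900 is $3,600 into a $12,000 phase-out range, leaving 8,400/12,000 of the credit: $11,740 × 8,400/12,000 = $8,218.
Small Business Credit: income exceeds $27,300 by $20,600, which is 21 full-or-partial $1,000 increments; reduction = 21 × $125 = $2,625, leaving $250.
Total: $8,218 + $250 = $8,468.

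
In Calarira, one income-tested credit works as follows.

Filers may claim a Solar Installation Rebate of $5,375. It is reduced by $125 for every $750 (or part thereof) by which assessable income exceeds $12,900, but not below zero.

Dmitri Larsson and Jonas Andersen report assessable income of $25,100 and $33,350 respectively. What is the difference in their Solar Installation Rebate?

Dmitri ($25,100): Solar Installation Rebate: income exceeds $12,900 by $12,200, which is 17 full-or-partial $750 increments; reduction = 17 × $125 = $2,125, leaving $3,250.
Jonas ($33,350): Solar Installation Rebate: income exceeds $12,900 by $20,450, which is 28 full-or-partial $750 increments; reduction = 28 × $125 = $3,500, leaving $1,875.
Difference: |$3,250 − $1,875| = $1,375.

$1,375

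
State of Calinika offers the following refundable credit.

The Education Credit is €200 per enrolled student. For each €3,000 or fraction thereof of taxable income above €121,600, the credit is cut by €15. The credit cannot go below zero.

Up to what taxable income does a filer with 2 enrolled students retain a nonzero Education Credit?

€199,600

Full credit = 2 × €200 = €400.
After 26 increments the reduction is 26 × €15 = €390, leaving €10; one more increment wipes it out. Increment 26 ends at excess 26 × €3,000 = €78,000, so the highest qualifying income is €121,600 + €78,000 = €199,600.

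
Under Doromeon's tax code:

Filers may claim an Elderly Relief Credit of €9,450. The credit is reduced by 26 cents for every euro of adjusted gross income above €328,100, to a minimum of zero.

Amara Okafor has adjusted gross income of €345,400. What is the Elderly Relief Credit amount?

€4,952

Elderly Relief Credit: 26% of the €17,300 excess over €328,100 is €4,498; credit = €9,450 − €4,498 = €4,952.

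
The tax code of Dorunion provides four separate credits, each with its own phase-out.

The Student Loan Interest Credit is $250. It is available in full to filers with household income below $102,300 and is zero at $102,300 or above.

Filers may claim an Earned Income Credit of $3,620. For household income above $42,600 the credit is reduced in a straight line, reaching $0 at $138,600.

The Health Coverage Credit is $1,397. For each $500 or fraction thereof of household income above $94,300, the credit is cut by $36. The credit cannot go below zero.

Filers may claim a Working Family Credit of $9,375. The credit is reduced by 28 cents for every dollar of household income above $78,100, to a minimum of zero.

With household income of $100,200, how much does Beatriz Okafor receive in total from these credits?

Student Loan Interest Credit: $100,200 is below the $102,300 cutoff, so the full $250 applies.
Earned Income Credit: $100,200 is $57,600 into a $96,000 phase-out range, leaving 38,400/96,000 of the credit: $3,620 × 38,400/96,000 = $1,448.
Health Coverage Credit: income exceeds $94,300 by $5,900, which is 12 full-or-partial $500 increments; reduction = 12 × $36 = $432, leaving $965.
Working Family Credit: 28% of the $22,100 excess over $78,100 is $6,188; credit = $9,375 − $6,188 = $3,187.
Total: $250 + $1,448 + $965 + $3,187 = $5,850.

$5,850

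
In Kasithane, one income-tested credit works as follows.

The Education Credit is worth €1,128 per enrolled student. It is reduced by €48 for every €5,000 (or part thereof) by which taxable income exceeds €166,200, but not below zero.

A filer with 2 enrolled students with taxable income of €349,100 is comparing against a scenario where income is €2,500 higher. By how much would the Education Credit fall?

At €349,100 — base = 2 × €1,128 = €2,256. income exceeds €166,200 by €182,900, which is 37 full-or-partial €5,000 increments; reduction = 37 × €48 = €1,776, leaving €480.
At €351,600 — base = 2 × €1,128 = €2,256. income exceeds €166,200 by €185,400, which is 38 full-or-partial €5,000 increments; reduction = 38 × €48 = €1,824, leaving €432.
Lost: €480 − €432 = €48.

€48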